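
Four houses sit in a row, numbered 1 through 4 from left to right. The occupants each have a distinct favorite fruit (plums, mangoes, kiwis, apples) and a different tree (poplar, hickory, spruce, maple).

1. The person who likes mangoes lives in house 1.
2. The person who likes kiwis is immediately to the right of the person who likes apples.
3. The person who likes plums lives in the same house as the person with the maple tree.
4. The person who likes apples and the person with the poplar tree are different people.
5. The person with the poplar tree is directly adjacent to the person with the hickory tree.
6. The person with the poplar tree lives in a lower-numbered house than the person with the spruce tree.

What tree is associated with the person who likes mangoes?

The person who likes mangoes is in house 1 (clue 1).
The person who likes apples is narrowed to house 2 or 3; consider each.
Placing it in house 3 leads to a contradiction, so it's in house 2.
The person who likes kiwis is in house 3 (clue 2).
That leaves plums as the favorite fruit for house 4.
That leaves poplar as the tree for house 1.
Clue 3 places the person with the maple tree in house 4.
From clue 5, the person with the hickory tree must be in house 2.
So house 3 gets spruce for tree.
So: house 1 = mangoes/poplar, house 2 = apples/hickory, house 3 = kiwis/spruce, house 4 = plums/maple.

poplar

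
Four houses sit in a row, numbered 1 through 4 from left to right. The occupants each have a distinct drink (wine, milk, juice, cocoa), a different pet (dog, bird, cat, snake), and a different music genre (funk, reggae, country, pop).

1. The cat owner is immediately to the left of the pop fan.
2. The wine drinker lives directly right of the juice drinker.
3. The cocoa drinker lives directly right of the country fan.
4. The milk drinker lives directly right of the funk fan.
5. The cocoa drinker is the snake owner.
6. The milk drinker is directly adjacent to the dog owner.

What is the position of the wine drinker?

2

The only drink still possible for house 1 is juice.
Clue 2: the wine drinker is in house 2.
House 1 music genre: only reggae fits.
House 4's music genre must be pop (nothing else left).
By clue 1, the cat owner is in house 3.
House 1 pet: only bird fits.
House 2's pet must be dog (nothing else left).
That leaves snake as the pet for house 4.
From clue 5, the cocoa drinker must be in house 4.
Clue 6 places the milk drinker in house 3.
The country fan is in house 3 (clue 3).
By clue 4, the funk fan is in house 2.
So: house 1 = juice/bird/reggae, house 2 = wine/dog/funk, house 3 = milk/cat/country, house 4 = cocoa/snake/pop.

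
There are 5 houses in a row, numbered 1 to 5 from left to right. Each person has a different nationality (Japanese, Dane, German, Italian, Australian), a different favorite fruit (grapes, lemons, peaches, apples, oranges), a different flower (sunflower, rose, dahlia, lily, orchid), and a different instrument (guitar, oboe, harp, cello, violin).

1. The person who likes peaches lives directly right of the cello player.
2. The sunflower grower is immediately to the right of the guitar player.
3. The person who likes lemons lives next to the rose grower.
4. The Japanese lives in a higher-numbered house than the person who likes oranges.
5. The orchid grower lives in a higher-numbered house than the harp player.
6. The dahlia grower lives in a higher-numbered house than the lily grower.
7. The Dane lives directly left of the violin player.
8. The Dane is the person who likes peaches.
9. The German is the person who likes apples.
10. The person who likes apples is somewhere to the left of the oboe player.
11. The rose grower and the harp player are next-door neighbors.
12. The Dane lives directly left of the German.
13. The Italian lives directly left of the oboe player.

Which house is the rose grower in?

House 1's nationality must be Australian (nothing else left).
House 5 nationality: only Japanese fits.
So house 2 gets Dane for nationality.
House 5's instrument must be oboe (nothing else left).
From clue 7, the violin player must be in house 3.
Clue 8 places the person who likes peaches in house 2.
Clue 12: the German is in house 3.
The Italian is in house 4 (clue 13).
By clue 1, the cello player is in house 1.
Clue 9: the person who likes apples is in house 3.
So house 1 gets lily for flower.
The only favorite fruit still possible for house 5 is grapes.
So house 2 gets dahlia for flower.
The only flower still possible for house 4 is orchid.
Clue 3 places the person who likes lemons in house 4.
Clue 5 places the harp player in house 2.
Clue 11 places the rose grower in house 3.
The only favorite fruit still possible for house 1 is oranges.
So house 5 gets sunflower for flower.
The only instrument still possible for house 4 is guitar.
So: house 1 = Australian/oranges/lily/cello, house 2 = Dane/peaches/dahlia/harp, house 3 = German/apples/rose/violin, house 4 = Italian/lemons/orchid/guitar, house 5 = Japanese/grapes/sunflower/oboe.

3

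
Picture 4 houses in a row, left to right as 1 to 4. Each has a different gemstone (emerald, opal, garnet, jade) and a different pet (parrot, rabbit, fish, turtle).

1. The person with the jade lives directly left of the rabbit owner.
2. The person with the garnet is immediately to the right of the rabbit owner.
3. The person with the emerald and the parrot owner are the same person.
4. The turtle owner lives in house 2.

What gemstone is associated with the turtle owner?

The turtle owner is in house 2 (clue 4).
From clue 1, the person with the jade must be in house 2.
Clue 2 places the person with the garnet in house 4.
House 3's pet must be rabbit (nothing else left).
By clue 3, the person with the emerald is in house 1.
From clue 3, the parrot owner must be in house 1.
House 3's gemstone must be opal (nothing else left).
The only pet still possible for house 4 is fish.
So: house 1 = emerald/parrot, house 2 = jade/turtle, house 3 = opal/rabbit, house 4 = garnet/fish.

jade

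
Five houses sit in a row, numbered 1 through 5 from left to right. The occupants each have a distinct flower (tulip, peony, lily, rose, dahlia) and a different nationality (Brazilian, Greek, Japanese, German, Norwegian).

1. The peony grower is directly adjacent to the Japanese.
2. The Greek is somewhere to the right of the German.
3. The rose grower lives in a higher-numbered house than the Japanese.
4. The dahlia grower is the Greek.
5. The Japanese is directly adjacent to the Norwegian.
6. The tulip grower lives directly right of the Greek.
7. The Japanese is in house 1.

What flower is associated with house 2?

peony

Clue 7: the Japanese is in house 1.
Clue 1 places the peony grower in house 2.
By clue 5, the Norwegian is in house 2.
House 1 flower: only lily fits.
House 5's nationality must be Brazilian (nothing else left).
By clue 2, the Greek is in house 4.
By clue 4, the dahlia grower is in house 4.
From clue 6, the tulip grower must be in house 5.
The only flower still possible for house 3 is rose.
The only nationality still possible for house 3 is German.
So: house 1 = lily/Japanese, house 2 = peony/Norwegian, house 3 = rose/German, house 4 = dahlia/Greek, house 5 = tulip/Brazilian.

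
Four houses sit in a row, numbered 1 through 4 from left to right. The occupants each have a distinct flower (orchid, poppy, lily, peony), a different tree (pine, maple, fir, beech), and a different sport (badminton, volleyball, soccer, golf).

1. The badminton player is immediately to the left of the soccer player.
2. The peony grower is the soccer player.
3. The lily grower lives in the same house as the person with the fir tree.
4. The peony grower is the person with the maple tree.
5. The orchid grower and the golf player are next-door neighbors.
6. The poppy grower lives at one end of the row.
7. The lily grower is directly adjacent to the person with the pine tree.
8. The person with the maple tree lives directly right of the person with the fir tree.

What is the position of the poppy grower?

The poppy grower is narrowed to house 1 or 4; consider each.
Placing it in house 4 leads to a contradiction, so it's in house 1.
The lily grower is narrowed to house 2 or 3; consider each.
Placing it in house 2 leads to a contradiction, so it's in house 3.
Clue 3 places the person with the fir tree in house 3.
Clue 8: the person with the maple tree is in house 4.
House 2's flower must be orchid (nothing else left).
The only flower still possible for house 4 is peony.
The only tree still possible for house 1 is beech.
House 2 tree: only pine fits.
The soccer player is in house 4 (clue 2).
The badminton player is in house 3 (clue 1).
That leaves golf as the sport for house 1.
The only sport still possible for house 2 is volleyball.
So: house 1 = poppy/beech/golf, house 2 = orchid/pine/volleyball, house 3 = lily/fir/badminton, house 4 = peony/maple/soccer.

1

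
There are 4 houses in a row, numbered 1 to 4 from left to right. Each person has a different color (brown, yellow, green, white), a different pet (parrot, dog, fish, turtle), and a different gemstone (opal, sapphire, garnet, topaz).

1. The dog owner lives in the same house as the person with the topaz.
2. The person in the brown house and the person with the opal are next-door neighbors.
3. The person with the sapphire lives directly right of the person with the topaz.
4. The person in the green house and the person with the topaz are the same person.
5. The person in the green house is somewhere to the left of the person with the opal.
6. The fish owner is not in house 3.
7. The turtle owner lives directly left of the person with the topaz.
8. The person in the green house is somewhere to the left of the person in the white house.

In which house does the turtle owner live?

House 1's gemstone must be garnet (nothing else left).
That leaves topaz as the gemstone for house 2.
Clue 1 places the dog owner in house 2.
Clue 3: the person with the sapphire is in house 3.
The person in the green house is in house 2 (clue 4).
From clue 7, the turtle owner must be in house 1.
The only color still possible for house 1 is yellow.
House 3 pet: only parrot fits.
The only pet still possible for house 4 is fish.
The only gemstone still possible for house 4 is opal.
Clue 2: the person in the brown house is in house 3.
House 4 color: only white fits.
So: house 1 = yellow/turtle/garnet, house 2 = green/dog/topaz, house 3 = brown/parrot/sapphire, house 4 = white/fish/opal.

1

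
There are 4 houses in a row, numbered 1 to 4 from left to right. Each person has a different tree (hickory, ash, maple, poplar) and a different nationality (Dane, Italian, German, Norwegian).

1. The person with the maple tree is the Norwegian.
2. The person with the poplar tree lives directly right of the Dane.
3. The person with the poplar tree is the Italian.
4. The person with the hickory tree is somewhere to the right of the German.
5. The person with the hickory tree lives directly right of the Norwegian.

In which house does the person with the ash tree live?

House 4 nationality: only Italian fits.
The person with the poplar tree is in house 4 (clue 3).
By clue 2, the Dane is in house 3.
The person with the hickory tree is narrowed to house 2 or 3; consider each.
Placing it in house 2 leads to a contradiction, so it's in house 3.
From clue 5, the Norwegian must be in house 2.
The only nationality still possible for house 1 is German.
By clue 1, the person with the maple tree is in house 2.
So house 1 gets ash for tree.
So: house 1 = ash/German, house 2 = maple/Norwegian, house 3 = hickory/Dane, house 4 = poplar/Italian.

1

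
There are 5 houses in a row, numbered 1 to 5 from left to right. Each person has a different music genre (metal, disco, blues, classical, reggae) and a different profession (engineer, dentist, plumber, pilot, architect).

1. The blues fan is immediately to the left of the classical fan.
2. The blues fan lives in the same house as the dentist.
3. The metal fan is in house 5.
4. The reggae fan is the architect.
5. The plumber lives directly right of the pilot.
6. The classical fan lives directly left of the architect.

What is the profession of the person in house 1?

dentist

Clue 3 places the metal fan in house 5.
The blues fan is narrowed to house 1 or 2; consider each.
Placing it in house 2 leads to a contradiction, so it's in house 1.
Clue 1: the classical fan is in house 2.
Clue 2: the dentist is in house 1.
The architect is in house 3 (clue 6).
From clue 4, the reggae fan must be in house 3.
The plumber is in house 5 (clue 5).
Clue 5 places the pilot in house 4.
That leaves disco as the music genre for house 4.
The only profession still possible for house 2 is engineer.
So: house 1 = blues/dentist, house 2 = classical/engineer, house 3 = reggae/architect, house 4 = disco/pilot, house 5 = metal/plumber.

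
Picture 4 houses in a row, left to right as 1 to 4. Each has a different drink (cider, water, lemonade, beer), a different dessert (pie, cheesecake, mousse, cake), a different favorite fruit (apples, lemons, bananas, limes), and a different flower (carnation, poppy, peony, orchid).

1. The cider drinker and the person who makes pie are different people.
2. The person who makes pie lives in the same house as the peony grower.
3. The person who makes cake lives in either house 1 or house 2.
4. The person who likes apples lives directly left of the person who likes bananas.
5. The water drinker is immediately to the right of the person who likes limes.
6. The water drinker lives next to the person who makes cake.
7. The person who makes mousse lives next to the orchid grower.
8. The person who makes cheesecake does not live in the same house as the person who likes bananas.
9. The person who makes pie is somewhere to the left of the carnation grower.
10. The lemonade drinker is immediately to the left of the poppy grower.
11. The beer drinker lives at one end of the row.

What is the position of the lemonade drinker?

The beer drinker is narrowed to house 1 or 4; consider each.
Placing it in house 1 leads to a contradiction, so it's in house 4.
The water drinker is narrowed to house 2 or 3; consider each.
Placing it in house 2 leads to a contradiction, so it's in house 3.
The person who likes limes is in house 2 (clue 5).
By clue 6, the person who makes cake is in house 2.
The person who likes apples is in house 3 (clue 4).
Clue 4: the person who likes bananas is in house 4.
That leaves mousse as the dessert for house 4.
That leaves lemons as the favorite fruit for house 1.
House 1 flower: only peony fits.
From clue 2, the person who makes pie must be in house 1.
Clue 7 places the orchid grower in house 3.
House 3's dessert must be cheesecake (nothing else left).
House 4's flower must be carnation (nothing else left).
By clue 1, the cider drinker is in house 2.
Clue 10 places the lemonade drinker in house 1.
House 2's flower must be poppy (nothing else left).
So: house 1 = lemonade/pie/lemons/peony, house 2 = cider/cake/limes/poppy, house 3 = water/cheesecake/apples/orchid, house 4 = beer/mousse/bananas/carnation.

1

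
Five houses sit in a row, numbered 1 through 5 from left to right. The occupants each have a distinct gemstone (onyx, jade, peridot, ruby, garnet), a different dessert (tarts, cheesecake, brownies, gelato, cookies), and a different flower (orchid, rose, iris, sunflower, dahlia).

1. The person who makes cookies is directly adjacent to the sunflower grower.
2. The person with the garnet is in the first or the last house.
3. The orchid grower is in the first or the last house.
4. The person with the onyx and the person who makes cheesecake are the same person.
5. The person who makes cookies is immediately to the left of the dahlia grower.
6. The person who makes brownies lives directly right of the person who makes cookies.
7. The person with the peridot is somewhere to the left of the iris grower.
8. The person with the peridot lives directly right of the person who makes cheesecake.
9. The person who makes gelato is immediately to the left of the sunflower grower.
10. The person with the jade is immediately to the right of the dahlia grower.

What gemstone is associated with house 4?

House 5 dessert: only tarts fits.
The only dessert still possible for house 4 is brownies.
Clue 6: the person who makes cookies is in house 3.
From clue 5, the dahlia grower must be in house 4.
The person who makes gelato is in house 1 (clue 9).
Clue 9: the sunflower grower is in house 2.
Clue 10: the person with the jade is in house 5.
House 1 gemstone: only garnet fits.
House 4's gemstone must be ruby (nothing else left).
The only dessert still possible for house 2 is cheesecake.
Clue 8: the person with the peridot is in house 3.
The only gemstone still possible for house 2 is onyx.
The iris grower is in house 5 (clue 7).
The only flower still possible for house 3 is rose.
The only flower still possible for house 1 is orchid.
So: house 1 = garnet/gelato/orchid, house 2 = onyx/cheesecake/sunflower, house 3 = peridot/cookies/rose, house 4 = ruby/brownies/dahlia, house 5 = jade/tarts/iris.

ruby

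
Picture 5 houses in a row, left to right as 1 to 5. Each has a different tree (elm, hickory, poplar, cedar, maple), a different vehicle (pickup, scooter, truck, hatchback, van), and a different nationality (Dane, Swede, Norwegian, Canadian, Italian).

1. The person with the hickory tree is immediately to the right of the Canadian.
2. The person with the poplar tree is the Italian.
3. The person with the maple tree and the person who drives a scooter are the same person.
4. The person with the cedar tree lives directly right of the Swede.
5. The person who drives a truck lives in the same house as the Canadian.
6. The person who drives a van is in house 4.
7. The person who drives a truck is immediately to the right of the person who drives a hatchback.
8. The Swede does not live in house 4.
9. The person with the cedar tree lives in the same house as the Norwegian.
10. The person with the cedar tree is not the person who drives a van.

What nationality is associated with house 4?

Dane

The person who drives a van is in house 4 (clue 6).
The person with the cedar tree is narrowed to house 2 or 3; consider each.
Placing it in house 3 leads to a contradiction, so it's in house 2.
By clue 4, the Swede is in house 1.
Clue 9: the Norwegian is in house 2.
The only nationality still possible for house 3 is Canadian.
Clue 1 places the person with the hickory tree in house 4.
Clue 5 places the person who drives a truck in house 3.
The person who drives a hatchback is in house 2 (clue 7).
So house 5 gets poplar for tree.
By clue 2, the Italian is in house 5.
From clue 3, the person with the maple tree must be in house 1.
Clue 3: the person who drives a scooter is in house 1.
That leaves elm as the tree for house 3.
House 5 vehicle: only pickup fits.
House 4 nationality: only Dane fits.
So: house 1 = maple/scooter/Swede, house 2 = cedar/hatchback/Norwegian, house 3 = elm/truck/Canadian, house 4 = hickory/van/Dane, house 5 = poplar/pickup/Italian.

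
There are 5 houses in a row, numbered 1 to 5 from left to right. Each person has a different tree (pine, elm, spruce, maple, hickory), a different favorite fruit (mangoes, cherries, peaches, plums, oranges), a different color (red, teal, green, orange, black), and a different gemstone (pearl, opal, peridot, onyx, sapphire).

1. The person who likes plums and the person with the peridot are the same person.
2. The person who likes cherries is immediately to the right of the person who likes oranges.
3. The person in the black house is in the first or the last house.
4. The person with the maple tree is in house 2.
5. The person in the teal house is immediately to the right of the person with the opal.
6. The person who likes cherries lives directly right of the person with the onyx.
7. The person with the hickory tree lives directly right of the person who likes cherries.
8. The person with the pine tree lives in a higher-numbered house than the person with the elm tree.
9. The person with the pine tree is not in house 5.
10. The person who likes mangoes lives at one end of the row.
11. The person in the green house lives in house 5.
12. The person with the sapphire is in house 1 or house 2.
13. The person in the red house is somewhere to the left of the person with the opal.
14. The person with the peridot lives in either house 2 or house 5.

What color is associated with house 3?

orange

By clue 4, the person with the maple tree is in house 2.
Clue 11: the person in the green house is in house 5.
The only color still possible for house 1 is black.
From clue 13, the person in the red house must be in house 2.
The person with the opal is in house 3 (clue 13).
So house 4 gets pearl for gemstone.
So house 5 gets peridot for gemstone.
From clue 1, the person who likes plums must be in house 5.
By clue 5, the person in the teal house is in house 4.
That leaves spruce as the tree for house 5.
That leaves peaches as the favorite fruit for house 4.
So house 3 gets orange for color.
House 1's tree must be elm (nothing else left).
So house 1 gets mangoes for favorite fruit.
House 2 favorite fruit: only oranges fits.
House 3 favorite fruit: only cherries fits.
By clue 6, the person with the onyx is in house 2.
From clue 7, the person with the hickory tree must be in house 4.
House 3's tree must be pine (nothing else left).
House 1's gemstone must be sapphire (nothing else left).
So: house 1 = elm/mangoes/black/sapphire, house 2 = maple/oranges/red/onyx, house 3 = pine/cherries/orange/opal, house 4 = hickory/peaches/teal/pearl, house 5 = spruce/plums/green/peridot.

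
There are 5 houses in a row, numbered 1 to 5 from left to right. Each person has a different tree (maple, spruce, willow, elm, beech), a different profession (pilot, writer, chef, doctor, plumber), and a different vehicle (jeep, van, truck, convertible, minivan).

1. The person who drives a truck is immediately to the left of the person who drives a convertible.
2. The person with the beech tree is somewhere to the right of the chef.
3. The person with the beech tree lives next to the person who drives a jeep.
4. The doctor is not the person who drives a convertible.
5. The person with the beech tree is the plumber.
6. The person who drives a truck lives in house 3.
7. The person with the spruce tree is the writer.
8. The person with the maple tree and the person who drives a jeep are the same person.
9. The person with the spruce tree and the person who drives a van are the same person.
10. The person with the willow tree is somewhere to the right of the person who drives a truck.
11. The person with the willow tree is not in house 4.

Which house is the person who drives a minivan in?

By clue 6, the person who drives a truck is in house 3.
The person with the willow tree is in house 5 (clue 11).
From clue 1, the person who drives a convertible must be in house 4.
House 5's vehicle must be minivan (nothing else left).
House 4 tree: only elm fits.
That leaves beech as the tree for house 3.
House 4 profession: only pilot fits.
House 5's profession must be doctor (nothing else left).
Clue 3 places the person who drives a jeep in house 2.
The plumber is in house 3 (clue 5).
By clue 8, the person with the maple tree is in house 2.
So house 1 gets spruce for tree.
So house 1 gets van for vehicle.
Clue 7: the writer is in house 1.
That leaves chef as the profession for house 2.
So: house 1 = spruce/writer/van, house 2 = maple/chef/jeep, house 3 = beech/plumber/truck, house 4 = elm/pilot/convertible, house 5 = willow/doctor/minivan.

5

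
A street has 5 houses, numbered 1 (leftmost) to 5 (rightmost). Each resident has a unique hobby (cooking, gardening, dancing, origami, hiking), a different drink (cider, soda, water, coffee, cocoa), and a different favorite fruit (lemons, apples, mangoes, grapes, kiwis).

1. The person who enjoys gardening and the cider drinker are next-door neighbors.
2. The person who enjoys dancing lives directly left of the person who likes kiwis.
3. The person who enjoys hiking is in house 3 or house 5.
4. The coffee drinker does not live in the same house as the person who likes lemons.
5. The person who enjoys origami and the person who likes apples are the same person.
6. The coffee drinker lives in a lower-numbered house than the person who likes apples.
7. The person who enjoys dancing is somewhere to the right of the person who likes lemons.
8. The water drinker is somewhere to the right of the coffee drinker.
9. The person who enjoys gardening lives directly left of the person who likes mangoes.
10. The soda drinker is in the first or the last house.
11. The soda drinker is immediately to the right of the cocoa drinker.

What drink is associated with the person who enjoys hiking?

From clue 11, the soda drinker must be in house 5.
Clue 11 places the cocoa drinker in house 4.
The person who enjoys hiking is narrowed to house 3 or 5; consider each.
Placing it in house 3 leads to a contradiction, so it's in house 5.
The coffee drinker is narrowed to house 1 or 2; consider each.
Placing it in house 2 leads to a contradiction, so it's in house 1.
So house 1 gets grapes for favorite fruit.
The person who enjoys dancing is narrowed to house 3 or 4; consider each.
Placing it in house 3 leads to a contradiction, so it's in house 4.
Clue 2: the person who likes kiwis is in house 5.
That leaves mangoes as the favorite fruit for house 4.
Clue 9: the person who enjoys gardening is in house 3.
House 1's hobby must be cooking (nothing else left).
That leaves origami as the hobby for house 2.
By clue 1, the cider drinker is in house 2.
The person who likes apples is in house 2 (clue 5).
So house 3 gets water for drink.
House 3's favorite fruit must be lemons (nothing else left).
So: house 1 = cooking/coffee/grapes, house 2 = origami/cider/apples, house 3 = gardening/water/lemons, house 4 = dancing/cocoa/mangoes, house 5 = hiking/soda/kiwis.

soda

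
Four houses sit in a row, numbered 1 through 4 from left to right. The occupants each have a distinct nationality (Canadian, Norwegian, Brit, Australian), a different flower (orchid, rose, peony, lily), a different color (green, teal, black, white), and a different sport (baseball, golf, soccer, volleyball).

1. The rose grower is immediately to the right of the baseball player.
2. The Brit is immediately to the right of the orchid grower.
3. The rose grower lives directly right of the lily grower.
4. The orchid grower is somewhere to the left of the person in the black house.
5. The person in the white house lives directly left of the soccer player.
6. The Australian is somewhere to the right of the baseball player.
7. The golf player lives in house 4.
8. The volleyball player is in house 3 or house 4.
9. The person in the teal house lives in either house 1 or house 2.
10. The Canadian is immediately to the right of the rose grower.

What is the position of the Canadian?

From clue 7, the golf player must be in house 4.
That leaves Norwegian as the nationality for house 1.
The only flower still possible for house 4 is peony.
The only sport still possible for house 1 is baseball.
The only sport still possible for house 2 is soccer.
So house 3 gets volleyball for sport.
From clue 1, the rose grower must be in house 2.
Clue 3: the lily grower is in house 1.
The person in the white house is in house 1 (clue 5).
Clue 10 places the Canadian in house 3.
House 3 flower: only orchid fits.
From clue 2, the Brit must be in house 4.
Clue 4: the person in the black house is in house 4.
House 2 nationality: only Australian fits.
House 2's color must be teal (nothing else left).
House 3 color: only green fits.
So: house 1 = Norwegian/lily/white/baseball, house 2 = Australian/rose/teal/soccer, house 3 = Canadian/orchid/green/volleyball, house 4 = Brit/peony/black/golf.

3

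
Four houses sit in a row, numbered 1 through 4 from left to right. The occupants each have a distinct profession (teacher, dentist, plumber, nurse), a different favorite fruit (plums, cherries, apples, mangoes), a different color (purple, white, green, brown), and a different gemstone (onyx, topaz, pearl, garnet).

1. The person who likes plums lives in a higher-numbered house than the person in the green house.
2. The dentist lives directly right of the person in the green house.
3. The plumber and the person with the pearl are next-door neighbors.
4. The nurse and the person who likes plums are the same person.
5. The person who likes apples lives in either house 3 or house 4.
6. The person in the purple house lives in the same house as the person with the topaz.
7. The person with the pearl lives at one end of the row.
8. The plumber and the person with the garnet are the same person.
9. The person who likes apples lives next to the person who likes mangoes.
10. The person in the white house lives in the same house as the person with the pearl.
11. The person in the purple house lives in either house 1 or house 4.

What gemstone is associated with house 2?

garnet

So house 1 gets cherries for favorite fruit.
House 1 profession: only teacher fits.
The plumber is narrowed to house 2 or 3; consider each.
Placing it in house 3 leads to a contradiction, so it's in house 2.
Clue 3: the person with the pearl is in house 1.
Clue 8: the person with the garnet is in house 2.
Clue 10: the person in the white house is in house 1.
The only gemstone still possible for house 3 is onyx.
House 4 gemstone: only topaz fits.
House 2's favorite fruit must be mangoes (nothing else left).
The only color still possible for house 4 is purple.
The person who likes apples is in house 3 (clue 9).
House 4's favorite fruit must be plums (nothing else left).
The nurse is in house 4 (clue 4).
House 3 profession: only dentist fits.
Clue 2: the person in the green house is in house 2.
So house 3 gets brown for color.
So: house 1 = teacher/cherries/white/pearl, house 2 = plumber/mangoes/green/garnet, house 3 = dentist/apples/brown/onyx, house 4 = nurse/plums/purple/topaz.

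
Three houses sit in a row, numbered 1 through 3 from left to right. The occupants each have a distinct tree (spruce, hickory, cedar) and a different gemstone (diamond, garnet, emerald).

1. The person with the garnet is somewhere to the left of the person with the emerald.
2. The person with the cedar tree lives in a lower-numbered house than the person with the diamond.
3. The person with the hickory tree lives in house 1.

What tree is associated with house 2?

cedar

Clue 3: the person with the hickory tree is in house 1.
The only tree still possible for house 2 is cedar.
That leaves spruce as the tree for house 3.
That leaves garnet as the gemstone for house 1.
From clue 2, the person with the diamond must be in house 3.
The only gemstone still possible for house 2 is emerald.
So: house 1 = hickory/garnet, house 2 = cedar/emerald, house 3 = spruce/diamond.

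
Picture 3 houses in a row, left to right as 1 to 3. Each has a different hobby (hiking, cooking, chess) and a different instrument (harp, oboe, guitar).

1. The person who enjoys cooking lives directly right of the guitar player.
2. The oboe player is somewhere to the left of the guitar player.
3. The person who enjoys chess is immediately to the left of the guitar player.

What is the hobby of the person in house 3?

cooking

The oboe player is in house 1 (clue 2).
The guitar player is in house 2 (clue 2).
The person who enjoys chess is in house 1 (clue 3).
So house 3 gets harp for instrument.
By clue 1, the person who enjoys cooking is in house 3.
That leaves hiking as the hobby for house 2.
So: house 1 = chess/oboe, house 2 = hiking/guitar, house 3 = cooking/harp.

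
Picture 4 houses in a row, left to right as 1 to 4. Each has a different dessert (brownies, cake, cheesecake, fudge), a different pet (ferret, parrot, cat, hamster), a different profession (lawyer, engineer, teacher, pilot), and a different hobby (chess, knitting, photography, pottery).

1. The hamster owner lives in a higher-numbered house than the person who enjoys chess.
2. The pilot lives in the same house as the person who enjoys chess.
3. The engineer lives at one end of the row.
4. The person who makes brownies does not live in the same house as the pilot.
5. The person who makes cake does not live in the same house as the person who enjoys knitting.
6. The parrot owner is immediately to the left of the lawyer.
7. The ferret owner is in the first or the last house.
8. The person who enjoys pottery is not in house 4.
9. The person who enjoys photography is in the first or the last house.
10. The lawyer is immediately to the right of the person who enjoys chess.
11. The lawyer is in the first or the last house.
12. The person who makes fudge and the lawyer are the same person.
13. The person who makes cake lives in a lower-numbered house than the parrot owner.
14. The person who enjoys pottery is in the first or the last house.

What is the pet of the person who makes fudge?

hamster

The lawyer is in house 4 (clue 11).
From clue 12, the person who makes fudge must be in house 4.
Clue 14: the person who enjoys pottery is in house 1.
So house 1 gets engineer for profession.
Clue 6: the parrot owner is in house 3.
The person who enjoys chess is in house 3 (clue 10).
The only pet still possible for house 2 is cat.
The only pet still possible for house 4 is hamster.
So house 2 gets knitting for hobby.
House 4 hobby: only photography fits.
Clue 2: the pilot is in house 3.
Clue 5 places the person who makes cake in house 1.
The only dessert still possible for house 3 is cheesecake.
House 1's pet must be ferret (nothing else left).
House 2 profession: only teacher fits.
So house 2 gets brownies for dessert.
So: house 1 = cake/ferret/engineer/pottery, house 2 = brownies/cat/teacher/knitting, house 3 = cheesecake/parrot/pilot/chess, house 4 = fudge/hamster/lawyer/photography.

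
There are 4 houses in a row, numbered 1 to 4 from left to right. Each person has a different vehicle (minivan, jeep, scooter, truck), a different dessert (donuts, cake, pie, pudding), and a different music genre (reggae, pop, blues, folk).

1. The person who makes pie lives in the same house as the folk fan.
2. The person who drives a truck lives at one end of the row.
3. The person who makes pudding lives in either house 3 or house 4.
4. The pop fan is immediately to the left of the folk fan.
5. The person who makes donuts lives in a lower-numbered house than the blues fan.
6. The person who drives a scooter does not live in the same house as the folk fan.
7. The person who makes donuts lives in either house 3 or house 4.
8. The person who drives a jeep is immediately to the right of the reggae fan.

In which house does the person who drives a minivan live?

2

Clue 7: the person who makes donuts is in house 3.
That leaves pudding as the dessert for house 4.
From clue 1, the person who makes pie must be in house 2.
Clue 1: the folk fan is in house 2.
The pop fan is in house 1 (clue 4).
By clue 5, the blues fan is in house 4.
So house 1 gets cake for dessert.
So house 3 gets reggae for music genre.
The person who drives a jeep is in house 4 (clue 8).
House 1's vehicle must be truck (nothing else left).
The only vehicle still possible for house 2 is minivan.
House 3's vehicle must be scooter (nothing else left).
So: house 1 = truck/cake/pop, house 2 = minivan/pie/folk, house 3 = scooter/donuts/reggae, house 4 = jeep/pudding/blues.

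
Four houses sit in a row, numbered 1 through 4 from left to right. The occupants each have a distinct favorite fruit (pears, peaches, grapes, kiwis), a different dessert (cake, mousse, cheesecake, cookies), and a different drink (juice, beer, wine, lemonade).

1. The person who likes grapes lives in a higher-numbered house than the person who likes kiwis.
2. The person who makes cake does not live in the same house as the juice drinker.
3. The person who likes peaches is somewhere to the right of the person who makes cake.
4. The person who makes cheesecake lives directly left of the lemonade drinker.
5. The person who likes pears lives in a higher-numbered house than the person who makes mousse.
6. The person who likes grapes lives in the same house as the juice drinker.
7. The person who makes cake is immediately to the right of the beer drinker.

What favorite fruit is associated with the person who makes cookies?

peaches

House 1 favorite fruit: only kiwis fits.
The only dessert still possible for house 4 is cookies.
The person who likes peaches is narrowed to house 3 or 4; consider each.
Placing it in house 3 leads to a contradiction, so it's in house 4.
The person who likes grapes is narrowed to house 2 or 3; consider each.
Placing it in house 2 leads to a contradiction, so it's in house 3.
Clue 6: the juice drinker is in house 3.
House 2's favorite fruit must be pears (nothing else left).
From clue 2, the person who makes cake must be in house 2.
From clue 5, the person who makes mousse must be in house 1.
By clue 7, the beer drinker is in house 1.
House 3's dessert must be cheesecake (nothing else left).
Clue 4 places the lemonade drinker in house 4.
So house 2 gets wine for drink.
So: house 1 = kiwis/mousse/beer, house 2 = pears/cake/wine, house 3 = grapes/cheesecake/juice, house 4 = peaches/cookies/lemonade.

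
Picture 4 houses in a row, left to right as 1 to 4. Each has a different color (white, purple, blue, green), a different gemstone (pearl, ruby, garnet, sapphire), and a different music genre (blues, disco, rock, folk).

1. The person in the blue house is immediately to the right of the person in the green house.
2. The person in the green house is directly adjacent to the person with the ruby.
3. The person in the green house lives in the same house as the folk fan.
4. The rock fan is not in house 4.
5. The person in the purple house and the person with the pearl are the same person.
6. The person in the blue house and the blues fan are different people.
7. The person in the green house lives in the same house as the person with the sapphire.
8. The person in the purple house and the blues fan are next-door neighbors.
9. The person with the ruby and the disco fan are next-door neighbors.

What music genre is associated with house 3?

The person in the blue house is narrowed to house 2 or 3 or 4; consider each.
Placing it in house 3 and house 4 leads to a contradiction, so it's in house 2.
Clue 1 places the person in the green house in house 1.
By clue 2, the person with the ruby is in house 2.
By clue 3, the folk fan is in house 1.
Clue 7 places the person with the sapphire in house 1.
So house 2 gets rock for music genre.
House 4 music genre: only blues fits.
The person in the purple house is in house 3 (clue 8).
So house 4 gets white for color.
So house 3 gets disco for music genre.
From clue 5, the person with the pearl must be in house 3.
The only gemstone still possible for house 4 is garnet.
So: house 1 = green/sapphire/folk, house 2 = blue/ruby/rock, house 3 = purple/pearl/disco, house 4 = white/garnet/blues.

disco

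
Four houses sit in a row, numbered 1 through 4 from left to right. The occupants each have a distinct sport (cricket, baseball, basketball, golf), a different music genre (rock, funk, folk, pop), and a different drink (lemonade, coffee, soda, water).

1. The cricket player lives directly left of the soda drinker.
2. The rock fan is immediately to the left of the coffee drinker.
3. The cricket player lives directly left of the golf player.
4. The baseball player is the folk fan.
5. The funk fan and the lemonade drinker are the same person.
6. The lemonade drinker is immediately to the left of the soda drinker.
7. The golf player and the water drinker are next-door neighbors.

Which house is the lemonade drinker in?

The cricket player is narrowed to house 1 or 2 or 3; consider each.
Placing it in house 2 and house 3 leads to a contradiction, so it's in house 1.
By clue 1, the soda drinker is in house 2.
The golf player is in house 2 (clue 3).
Clue 6 places the lemonade drinker in house 1.
That leaves water as the drink for house 3.
The only drink still possible for house 4 is coffee.
The rock fan is in house 3 (clue 2).
Clue 5: the funk fan is in house 1.
The only music genre still possible for house 2 is pop.
So house 4 gets folk for music genre.
From clue 4, the baseball player must be in house 4.
House 3 sport: only basketball fits.
So: house 1 = cricket/funk/lemonade, house 2 = golf/pop/soda, house 3 = basketball/rock/water, house 4 = baseball/folk/coffee.

1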